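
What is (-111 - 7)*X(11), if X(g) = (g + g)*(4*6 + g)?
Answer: -90860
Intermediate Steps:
X(g) = 2*g*(24 + g) (X(g) = (2*g)*(24 + g) = 2*g*(24 + g))
(-111 - 7)*X(11) = (-111 - 7)*(2*11*(24 + 11)) = -236*11*35 = -118*770 = -90860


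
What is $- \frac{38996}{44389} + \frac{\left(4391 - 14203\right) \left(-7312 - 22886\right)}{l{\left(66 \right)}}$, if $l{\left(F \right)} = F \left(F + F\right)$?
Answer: $\frac{49819106783}{1464837} \approx 34010.0$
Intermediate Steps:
$l{\left(F \right)} = 2 F^{2}$ ($l{\left(F \right)} = F 2 F = 2 F^{2}$)
$- \frac{38996}{44389} + \frac{\left(4391 - 14203\right) \left(-7312 - 22886\right)}{l{\left(66 \right)}} = - \frac{38996}{44389} + \frac{\left(4391 - 14203\right) \left(-7312 - 22886\right)}{2 \cdot 66^{2}} = \left(-38996\right) \frac{1}{44389} + \frac{\left(-9812\right) \left(-30198\right)}{2 \cdot 4356} = - \frac{38996}{44389} + \frac{296302776}{8712} = - \frac{38996}{44389} + 296302776 \cdot \frac{1}{8712} = - \frac{38996}{44389} + \frac{1122359}{33} = \frac{49819106783}{1464837}$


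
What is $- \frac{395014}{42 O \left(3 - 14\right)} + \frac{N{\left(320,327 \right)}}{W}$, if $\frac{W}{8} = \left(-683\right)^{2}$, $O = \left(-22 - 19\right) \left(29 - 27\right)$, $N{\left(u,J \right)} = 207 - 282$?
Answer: $- \frac{368540082017}{35344938552} \approx -10.427$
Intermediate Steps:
$N{\left(u,J \right)} = -75$ ($N{\left(u,J \right)} = 207 - 282 = -75$)
$O = -82$ ($O = \left(-41\right) 2 = -82$)
$W = 3731912$ ($W = 8 \left(-683\right)^{2} = 8 \cdot 466489 = 3731912$)
$- \frac{395014}{42 O \left(3 - 14\right)} + \frac{N{\left(320,327 \right)}}{W} = - \frac{395014}{42 \left(-82\right) \left(3 - 14\right)} - \frac{75}{3731912} = - \frac{395014}{\left(-3444\right) \left(3 - 14\right)} - \frac{75}{3731912} = - \frac{395014}{\left(-3444\right) \left(-11\right)} - \frac{75}{3731912} = - \frac{395014}{37884} - \frac{75}{3731912} = \left(-395014\right) \frac{1}{37884} - \frac{75}{3731912} = - \frac{197507}{18942} - \frac{75}{3731912} = - \frac{368540082017}{35344938552}$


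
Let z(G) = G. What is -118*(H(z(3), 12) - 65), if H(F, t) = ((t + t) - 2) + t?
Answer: 3658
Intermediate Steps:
H(F, t) = -2 + 3*t (H(F, t) = (2*t - 2) + t = (-2 + 2*t) + t = -2 + 3*t)
-118*(H(z(3), 12) - 65) = -118*((-2 + 3*12) - 65) = -118*((-2 + 36) - 65) = -118*(34 - 65) = -118*(-31) = 3658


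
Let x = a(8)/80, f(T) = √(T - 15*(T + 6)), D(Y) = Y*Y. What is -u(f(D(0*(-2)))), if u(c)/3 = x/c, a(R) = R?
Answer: I*√10/100 ≈ 0.031623*I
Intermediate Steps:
D(Y) = Y²
f(T) = √(-90 - 14*T) (f(T) = √(T - 15*(6 + T)) = √(T + (-90 - 15*T)) = √(-90 - 14*T))
x = ⅒ (x = 8/80 = 8*(1/80) = ⅒ ≈ 0.10000)
u(c) = 3/(10*c) (u(c) = 3*(1/(10*c)) = 3/(10*c))
-u(f(D(0*(-2)))) = -3/(10*(√(-90 - 14*(0*(-2))²))) = -3/(10*(√(-90 - 14*0²))) = -3/(10*(√(-90 - 14*0))) = -3/(10*(√(-90 + 0))) = -3/(10*(√(-90))) = -3/(10*(3*I*√10)) = -3*(-I*√10/30)/10 = -(-1)*I*√10/100 = I*√10/100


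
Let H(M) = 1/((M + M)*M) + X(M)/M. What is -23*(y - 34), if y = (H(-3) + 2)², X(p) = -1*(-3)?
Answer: 245065/324 ≈ 756.37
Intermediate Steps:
X(p) = 3
H(M) = 1/(2*M²) + 3/M (H(M) = 1/((M + M)*M) + 3/M = 1/(((2*M))*M) + 3/M = (1/(2*M))/M + 3/M = 1/(2*M²) + 3/M)
y = 361/324 (y = ((½)*(1 + 6*(-3))/(-3)² + 2)² = ((½)*(⅑)*(1 - 18) + 2)² = ((½)*(⅑)*(-17) + 2)² = (-17/18 + 2)² = (19/18)² = 361/324 ≈ 1.1142)
-23*(y - 34) = -23*(361/324 - 34) = -23*(-10655/324) = 245065/324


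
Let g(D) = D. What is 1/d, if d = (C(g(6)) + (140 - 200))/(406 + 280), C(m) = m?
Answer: -343/27 ≈ -12.704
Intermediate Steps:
d = -27/343 (d = (6 + (140 - 200))/(406 + 280) = (6 - 60)/686 = -54*1/686 = -27/343 ≈ -0.078717)
1/d = 1/(-27/343) = -343/27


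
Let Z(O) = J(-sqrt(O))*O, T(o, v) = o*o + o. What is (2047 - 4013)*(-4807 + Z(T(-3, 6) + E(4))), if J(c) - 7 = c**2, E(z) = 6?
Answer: 9002314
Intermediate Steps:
J(c) = 7 + c**2
T(o, v) = o + o**2 (T(o, v) = o**2 + o = o + o**2)
Z(O) = O*(7 + O) (Z(O) = (7 + (-sqrt(O))**2)*O = (7 + O)*O = O*(7 + O))
(2047 - 4013)*(-4807 + Z(T(-3, 6) + E(4))) = (2047 - 4013)*(-4807 + (-3*(1 - 3) + 6)*(7 + (-3*(1 - 3) + 6))) = -1966*(-4807 + (-3*(-2) + 6)*(7 + (-3*(-2) + 6))) = -1966*(-4807 + (6 + 6)*(7 + (6 + 6))) = -1966*(-4807 + 12*(7 + 12)) = -1966*(-4807 + 12*19) = -1966*(-4807 + 228) = -1966*(-4579) = 9002314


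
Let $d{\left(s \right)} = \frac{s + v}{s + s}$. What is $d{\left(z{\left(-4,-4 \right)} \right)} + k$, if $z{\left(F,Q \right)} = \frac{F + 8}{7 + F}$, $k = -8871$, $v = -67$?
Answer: $- \frac{71165}{8} \approx -8895.6$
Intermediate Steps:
$z{\left(F,Q \right)} = \frac{8 + F}{7 + F}$
$d{\left(s \right)} = \frac{-67 + s}{2 s}$ ($d{\left(s \right)} = \frac{s - 67}{s + s} = \frac{-67 + s}{2 s}$)
$d{\left(z{\left(-4,-4 \right)} \right)} + k = \frac{-67 + \frac{8 - 4}{7 - 4}}{2 \frac{8 - 4}{7 - 4}} - 8871 = \frac{-67 + \frac{1}{3} \cdot 4}{2 \cdot \frac{1}{3} \cdot 4} - 8871 = \frac{-67 + \frac{4}{3}}{2 \cdot \frac{4}{3}} - 8871 = \frac{1}{2} \cdot \frac{3}{4} \left(- \frac{197}{3}\right) - 8871 = - \frac{197}{8} - 8871 = - \frac{71165}{8}$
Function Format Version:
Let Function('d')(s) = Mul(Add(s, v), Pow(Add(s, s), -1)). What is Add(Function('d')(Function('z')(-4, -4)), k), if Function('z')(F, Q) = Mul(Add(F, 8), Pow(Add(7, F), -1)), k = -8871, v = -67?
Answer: Rational(-71165, 8) ≈ -8895.6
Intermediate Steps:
Function('z')(F, Q) = Mul(Pow(Add(7, F), -1), Add(8, F)) (Function('z')(F, Q) = Mul(Add(8, F), Pow(Add(7, F), -1)) = Mul(Pow(Add(7, F), -1), Add(8, F)))
Function('d')(s) = Mul(Rational(1, 2), Pow(s, -1), Add(-67, s)) (Function('d')(s) = Mul(Add(s, -67), Pow(Add(s, s), -1)) = Mul(Add(-67, s), Pow(Mul(2, s), -1)) = Mul(Add(-67, s), Mul(Rational(1, 2), Pow(s, -1))) = Mul(Rational(1, 2), Pow(s, -1), Add(-67, s)))
Add(Function('d')(Function('z')(-4, -4)), k) = Add(Mul(Rational(1, 2), Pow(Mul(Pow(Add(7, -4), -1), Add(8, -4)), -1), Add(-67, Mul(Pow(Add(7, -4), -1), Add(8, -4)))), -8871) = Add(Mul(Rational(1, 2), Pow(Mul(Pow(3, -1), 4), -1), Add(-67, Mul(Pow(3, -1), 4))), -8871) = Add(Mul(Rational(1, 2), Pow(Mul(Rational(1, 3), 4), -1), Add(-67, Mul(Rational(1, 3), 4))), -8871) = Add(Mul(Rational(1, 2), Pow(Rational(4, 3), -1), Add(-67, Rational(4, 3))), -8871) = Add(Mul(Rational(1, 2), Rational(3, 4), Rational(-197, 3)), -8871) = Add(Rational(-197, 8), -8871) = Rational(-71165, 8)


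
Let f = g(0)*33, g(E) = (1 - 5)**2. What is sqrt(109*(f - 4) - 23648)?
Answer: 2*sqrt(8367) ≈ 182.94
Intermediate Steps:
g(E) = 16 (g(E) = (-4)**2 = 16)
f = 528 (f = 16*33 = 528)
sqrt(109*(f - 4) - 23648) = sqrt(109*(528 - 4) - 23648) = sqrt(109*524 - 23648) = sqrt(57116 - 23648) = sqrt(33468) = 2*sqrt(8367)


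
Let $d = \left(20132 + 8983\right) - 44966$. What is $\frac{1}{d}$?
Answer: $- \frac{1}{15851} \approx -6.3088 \cdot 10^{-5}$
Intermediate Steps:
$d = -15851$ ($d = 29115 - 44966 = -15851$)
$\frac{1}{d} = \frac{1}{-15851} = - \frac{1}{15851}$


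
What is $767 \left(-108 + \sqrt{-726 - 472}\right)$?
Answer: $-82836 + 767 i \sqrt{1198} \approx -82836.0 + 26548.0 i$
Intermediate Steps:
$767 \left(-108 + \sqrt{-726 - 472}\right) = 767 \left(-108 + \sqrt{-1198}\right) = 767 \left(-108 + i \sqrt{1198}\right) = -82836 + 767 i \sqrt{1198}$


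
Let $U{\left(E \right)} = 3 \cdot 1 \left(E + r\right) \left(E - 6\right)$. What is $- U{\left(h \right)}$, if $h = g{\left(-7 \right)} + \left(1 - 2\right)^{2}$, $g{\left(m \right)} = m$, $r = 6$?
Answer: $0$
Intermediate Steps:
$h = -6$ ($h = -7 + \left(1 - 2\right)^{2} = -7 + \left(-1\right)^{2} = -7 + 1 = -6$)
$U{\left(E \right)} = \left(-6 + E\right) \left(18 + 3 E\right)$ ($U{\left(E \right)} = 3 \cdot 1 \left(E + 6\right) \left(E - 6\right) = 3 \cdot 1 \left(6 + E\right) \left(E - 6\right) = 3 \left(6 + E\right) \left(-6 + E\right) = \left(18 + 3 E\right) \left(-6 + E\right) = \left(-6 + E\right) \left(18 + 3 E\right)$)
$- U{\left(h \right)} = - (-108 + 3 \left(-6\right)^{2}) = - (-108 + 3 \cdot 36) = - (-108 + 108) = \left(-1\right) 0 = 0$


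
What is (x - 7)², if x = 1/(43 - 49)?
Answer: 1849/36 ≈ 51.361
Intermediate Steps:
x = -⅙ (x = 1/(-6) = -⅙ ≈ -0.16667)
(x - 7)² = (-⅙ - 7)² = (-43/6)² = 1849/36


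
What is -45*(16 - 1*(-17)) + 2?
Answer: -1483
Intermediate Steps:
-45*(16 - 1*(-17)) + 2 = -45*(16 + 17) + 2 = -45*33 + 2 = -1485 + 2 = -1483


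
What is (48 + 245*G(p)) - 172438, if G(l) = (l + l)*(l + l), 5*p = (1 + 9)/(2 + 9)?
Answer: -20855270/121 ≈ -1.7236e+5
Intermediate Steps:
p = 2/11 (p = ((1 + 9)/(2 + 9))/5 = (10/11)/5 = (10*(1/11))/5 = (1/5)*(10/11) = 2/11 ≈ 0.18182)
G(l) = 4*l**2 (G(l) = (2*l)*(2*l) = 4*l**2)
(48 + 245*G(p)) - 172438 = (48 + 245*(4*(2/11)**2)) - 172438 = (48 + 245*(4*(4/121))) - 172438 = (48 + 245*(16/121)) - 172438 = (48 + 3920/121) - 172438 = 9728/121 - 172438 = -20855270/121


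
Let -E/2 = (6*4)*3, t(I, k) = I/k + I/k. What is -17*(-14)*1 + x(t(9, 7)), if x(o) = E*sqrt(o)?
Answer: 238 - 432*sqrt(14)/7 ≈ 7.0863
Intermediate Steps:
t(I, k) = 2*I/k
E = -144 (E = -2*6*4*3 = -48*3 = -2*72 = -144)
x(o) = -144*sqrt(o)
-17*(-14)*1 + x(t(9, 7)) = -17*(-14)*1 - 144*3*sqrt(14)/7 = 238*1 - 144*3*sqrt(14)/7 = 238 - 432*sqrt(14)/7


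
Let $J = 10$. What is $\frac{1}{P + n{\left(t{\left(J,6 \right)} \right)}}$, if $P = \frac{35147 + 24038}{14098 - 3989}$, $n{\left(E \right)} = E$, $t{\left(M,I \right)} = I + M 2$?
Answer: $\frac{10109}{322019} \approx 0.031393$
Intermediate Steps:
$t{\left(M,I \right)} = I + 2 M$
$P = \frac{59185}{10109} \approx 5.8547$
$\frac{1}{P + n{\left(t{\left(J,6 \right)} \right)}} = \frac{1}{\frac{59185}{10109} + \left(6 + 2 \cdot 10\right)} = \frac{1}{\frac{59185}{10109} + \left(6 + 20\right)} = \frac{1}{\frac{59185}{10109} + 26} = \frac{1}{\frac{322019}{10109}} = \frac{10109}{322019}$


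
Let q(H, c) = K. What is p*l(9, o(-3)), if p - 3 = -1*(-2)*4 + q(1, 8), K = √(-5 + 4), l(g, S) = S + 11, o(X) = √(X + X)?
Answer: (11 + I)*(11 + I*√6) ≈ 118.55 + 37.944*I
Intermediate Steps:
o(X) = √2*√X (o(X) = √(2*X) = √2*√X)
l(g, S) = 11 + S
K = I (K = √(-1) = I ≈ 1.0*I)
q(H, c) = I
p = 11 + I (p = 3 + (-1*(-2)*4 + I) = 3 + (2*4 + I) = 3 + (8 + I) = 11 + I ≈ 11.0 + 1.0*I)
p*l(9, o(-3)) = (11 + I)*(11 + √2*√(-3)) = (11 + I)*(11 + √2*(I*√3)) = (11 + I)*(11 + I*√6)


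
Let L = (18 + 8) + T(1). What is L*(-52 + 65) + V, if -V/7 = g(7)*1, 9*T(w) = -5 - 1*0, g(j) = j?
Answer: 2536/9 ≈ 281.78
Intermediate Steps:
T(w) = -5/9 (T(w) = (-5 - 1*0)/9 = (-5 + 0)/9 = (1/9)*(-5) = -5/9)
V = -49 ≈ -49.000
L = 229/9 (L = (18 + 8) - 5/9 = 26 - 5/9 = 229/9 ≈ 25.444)
L*(-52 + 65) + V = 229*(-52 + 65)/9 - 49 = (229/9)*13 - 49 = 2977/9 - 49 = 2536/9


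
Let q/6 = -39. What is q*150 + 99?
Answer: -35001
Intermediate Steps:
q = -234 (q = 6*(-39) = -234)
q*150 + 99 = -234*150 + 99 = -35100 + 99 = -35001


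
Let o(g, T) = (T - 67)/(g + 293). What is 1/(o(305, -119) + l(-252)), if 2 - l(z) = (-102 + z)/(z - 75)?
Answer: 32591/19763 ≈ 1.6491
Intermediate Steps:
o(g, T) = (-67 + T)/(293 + g)
l(z) = 2 - (-102 + z)/(-75 + z) (l(z) = 2 - (-102 + z)/(z - 75) = 2 - (-102 + z)/(-75 + z))
1/(o(305, -119) + l(-252)) = 1/((-67 - 119)/(293 + 305) + (-48 - 252)/(-75 - 252)) = 1/(-186/598 - 300/(-327)) = 1/((1/598)*(-186) - 1/327*(-300)) = 1/(-93/299 + 100/109) = 1/(19763/32591) = 32591/19763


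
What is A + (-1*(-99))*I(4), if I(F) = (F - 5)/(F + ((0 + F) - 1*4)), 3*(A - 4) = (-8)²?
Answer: 7/12 ≈ 0.58333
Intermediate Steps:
A = 76/3 (A = 4 + (⅓)*(-8)² = 4 + (⅓)*64 = 4 + 64/3 = 76/3 ≈ 25.333)
I(F) = (-5 + F)/(-4 + 2*F) (I(F) = (-5 + F)/(F + (F - 4)) = (-5 + F)/(F + (-4 + F)) = (-5 + F)/(-4 + 2*F))
A + (-1*(-99))*I(4) = 76/3 + (-1*(-99))*((-5 + 4)/(2*(-2 + 4))) = 76/3 + 99*((½)*(-1)/2) = 76/3 + 99*((½)*(½)*(-1)) = 76/3 + 99*(-¼) = 76/3 - 99/4 = 7/12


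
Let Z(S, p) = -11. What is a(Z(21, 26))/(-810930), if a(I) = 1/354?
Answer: -1/287069220 ≈ -3.4835e-9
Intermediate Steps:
a(I) = 1/354
a(Z(21, 26))/(-810930) = (1/354)/(-810930) = (1/354)*(-1/810930) = -1/287069220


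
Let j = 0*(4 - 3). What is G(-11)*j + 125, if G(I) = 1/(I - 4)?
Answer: 125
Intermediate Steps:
j = 0 (j = 0*1 = 0)
G(I) = 1/(-4 + I)
G(-11)*j + 125 = 0/(-4 - 11) + 125 = 0/(-15) + 125 = -1/15*0 + 125 = 0 + 125 = 125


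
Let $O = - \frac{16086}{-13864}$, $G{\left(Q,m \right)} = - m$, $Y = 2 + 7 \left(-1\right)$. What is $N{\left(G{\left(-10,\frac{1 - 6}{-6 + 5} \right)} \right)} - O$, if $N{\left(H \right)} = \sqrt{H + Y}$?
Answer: $- \frac{8043}{6932} + i \sqrt{10} \approx -1.1603 + 3.1623 i$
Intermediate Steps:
$Y = -5$ ($Y = 2 - 7 = -5$)
$O = \frac{8043}{6932}$ ($O = \left(-16086\right) \left(- \frac{1}{13864}\right) = \frac{8043}{6932} \approx 1.1603$)
$N{\left(H \right)} = \sqrt{-5 + H}$ ($N{\left(H \right)} = \sqrt{H - 5} = \sqrt{-5 + H}$)
$N{\left(G{\left(-10,\frac{1 - 6}{-6 + 5} \right)} \right)} - O = \sqrt{-5 - \frac{1 - 6}{-6 + 5}} - \frac{8043}{6932} = \sqrt{-5 - - \frac{5}{-1}} - \frac{8043}{6932} = \sqrt{-5 - \left(-5\right) \left(-1\right)} - \frac{8043}{6932} = \sqrt{-5 - 5} - \frac{8043}{6932} = \sqrt{-10} - \frac{8043}{6932} = i \sqrt{10} - \frac{8043}{6932} = - \frac{8043}{6932} + i \sqrt{10}$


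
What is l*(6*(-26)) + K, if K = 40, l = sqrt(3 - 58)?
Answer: 40 - 156*I*sqrt(55) ≈ 40.0 - 1156.9*I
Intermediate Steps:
l = I*sqrt(55) (l = sqrt(-55) = I*sqrt(55) ≈ 7.4162*I)
l*(6*(-26)) + K = (I*sqrt(55))*(6*(-26)) + 40 = (I*sqrt(55))*(-156) + 40 = -156*I*sqrt(55) + 40 = 40 - 156*I*sqrt(55)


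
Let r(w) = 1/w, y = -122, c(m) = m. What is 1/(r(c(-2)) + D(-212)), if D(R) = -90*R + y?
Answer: 2/37915 ≈ 5.2750e-5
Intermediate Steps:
D(R) = -122 - 90*R (D(R) = -90*R - 122 = -122 - 90*R)
1/(r(c(-2)) + D(-212)) = 1/(1/(-2) + (-122 - 90*(-212))) = 1/(-½ + (-122 + 19080)) = 1/(-½ + 18958) = 1/(37915/2) = 2/37915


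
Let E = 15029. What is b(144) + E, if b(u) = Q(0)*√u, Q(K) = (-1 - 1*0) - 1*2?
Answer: 14993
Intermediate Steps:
Q(K) = -3 (Q(K) = (-1 + 0) - 2 = -1 - 2 = -3)
b(u) = -3*√u
b(144) + E = -3*√144 + 15029 = -3*12 + 15029 = -36 + 15029 = 14993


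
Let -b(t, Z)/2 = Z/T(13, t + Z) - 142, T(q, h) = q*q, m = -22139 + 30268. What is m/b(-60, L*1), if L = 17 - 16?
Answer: 1373801/47994 ≈ 28.624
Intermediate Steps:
m = 8129
L = 1
T(q, h) = q**2
b(t, Z) = 284 - 2*Z/169 (b(t, Z) = -2*(Z/(13**2) - 142) = -2*(Z/169 - 142) = -2*(-142 + Z/169) = 284 - 2*Z/169)
m/b(-60, L*1) = 8129/(284 - 2/169) = 8129/(47994/169) = 8129*(169/47994) = 1373801/47994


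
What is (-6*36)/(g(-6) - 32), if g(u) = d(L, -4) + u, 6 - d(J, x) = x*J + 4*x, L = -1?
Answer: 54/5 ≈ 10.800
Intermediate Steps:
d(J, x) = 6 - 4*x - J*x (d(J, x) = 6 - (x*J + 4*x) = 6 - (J*x + 4*x) = 6 - (4*x + J*x) = 6 + (-4*x - J*x) = 6 - 4*x - J*x)
g(u) = 18 + u (g(u) = (6 - 4*(-4) - 1*(-1)*(-4)) + u = (6 + 16 - 4) + u = 18 + u)
(-6*36)/(g(-6) - 32) = (-6*36)/((18 - 6) - 32) = -216/(12 - 32) = -216/(-20) = -216*(-1/20) = 54/5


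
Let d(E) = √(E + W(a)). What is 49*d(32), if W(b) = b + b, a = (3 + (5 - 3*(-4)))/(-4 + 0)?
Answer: 49*√22 ≈ 229.83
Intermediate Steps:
a = -5 (a = (3 + (5 + 12))/(-4) = (3 + 17)*(-¼) = 20*(-¼) = -5)
W(b) = 2*b
d(E) = √(-10 + E) (d(E) = √(E + 2*(-5)) = √(E - 10) = √(-10 + E))
49*d(32) = 49*√(-10 + 32) = 49*√22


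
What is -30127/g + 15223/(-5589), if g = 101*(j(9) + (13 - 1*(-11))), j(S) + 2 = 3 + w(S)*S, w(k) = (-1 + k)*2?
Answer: -428221190/95398641 ≈ -4.4888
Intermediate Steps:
w(k) = -2 + 2*k
j(S) = 1 + S*(-2 + 2*S) (j(S) = -2 + (3 + (-2 + 2*S)*S) = -2 + (3 + S*(-2 + 2*S)) = 1 + S*(-2 + 2*S))
g = 17069 (g = 101*((1 + 2*9*(-1 + 9)) + (13 - 1*(-11))) = 101*((1 + 2*9*8) + (13 + 11)) = 101*((1 + 144) + 24) = 101*(145 + 24) = 101*169 = 17069)
-30127/g + 15223/(-5589) = -30127/17069 + 15223/(-5589) = -30127*1/17069 + 15223*(-1/5589) = -30127/17069 - 15223/5589 = -428221190/95398641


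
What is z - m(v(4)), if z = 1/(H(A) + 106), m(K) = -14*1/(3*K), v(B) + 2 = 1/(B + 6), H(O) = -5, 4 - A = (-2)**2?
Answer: -14083/5757 ≈ -2.4462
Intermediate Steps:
A = 0 (A = 4 - 1*(-2)**2 = 4 - 1*4 = 4 - 4 = 0)
v(B) = -2 + 1/(6 + B) (v(B) = -2 + 1/(B + 6) = -2 + 1/(6 + B))
m(K) = -14/(3*K) (m(K) = -14*1/(3*K) = -14/(3*K))
z = 1/101 (z = 1/(-5 + 106) = 1/101 ≈ 0.0099010)
z - m(v(4)) = 1/101 - (-14)/(3*((-11 - 2*4)/(6 + 4))) = 1/101 - (-14)/(3*((-11 - 8)/10)) = 1/101 - (-14)/(3*((1/10)*(-19))) = 1/101 - (-14)/(3*(-19/10)) = 1/101 - (-14)*(-10)/(3*19) = 1/101 - 1*140/57 = 1/101 - 140/57 = -14083/5757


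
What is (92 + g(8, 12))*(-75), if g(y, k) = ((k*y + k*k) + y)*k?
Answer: -230100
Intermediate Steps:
g(y, k) = k*(y + k**2 + k*y) (g(y, k) = ((k*y + k**2) + y)*k = ((k**2 + k*y) + y)*k = (y + k**2 + k*y)*k = k*(y + k**2 + k*y))
(92 + g(8, 12))*(-75) = (92 + 12*(8 + 12**2 + 12*8))*(-75) = (92 + 12*(8 + 144 + 96))*(-75) = (92 + 12*248)*(-75) = (92 + 2976)*(-75) = 3068*(-75) = -230100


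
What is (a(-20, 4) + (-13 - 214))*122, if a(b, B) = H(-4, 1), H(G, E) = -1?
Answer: -27816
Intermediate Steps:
a(b, B) = -1
(a(-20, 4) + (-13 - 214))*122 = (-1 + (-13 - 214))*122 = (-1 - 227)*122 = -228*122 = -27816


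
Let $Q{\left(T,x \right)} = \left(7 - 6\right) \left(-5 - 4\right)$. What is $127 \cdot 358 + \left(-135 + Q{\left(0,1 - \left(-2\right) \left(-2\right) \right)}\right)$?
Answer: $45322$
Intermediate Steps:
$Q{\left(T,x \right)} = -9$ ($Q{\left(T,x \right)} = 1 \left(-9\right) = -9$)
$127 \cdot 358 + \left(-135 + Q{\left(0,1 - \left(-2\right) \left(-2\right) \right)}\right) = 127 \cdot 358 - 144 = 45466 - 144 = 45322$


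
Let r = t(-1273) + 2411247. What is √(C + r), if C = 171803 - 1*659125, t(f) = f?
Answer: 6*√53407 ≈ 1386.6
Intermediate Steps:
C = -487322 (C = 171803 - 659125 = -487322)
r = 2409974 (r = -1273 + 2411247 = 2409974)
√(C + r) = √(-487322 + 2409974) = √1922652 = 6*√53407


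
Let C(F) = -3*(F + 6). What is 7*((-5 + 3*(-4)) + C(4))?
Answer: -329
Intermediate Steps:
C(F) = -18 - 3*F (C(F) = -3*(6 + F) = -18 - 3*F)
7*((-5 + 3*(-4)) + C(4)) = 7*((-5 + 3*(-4)) + (-18 - 3*4)) = 7*((-5 - 12) + (-18 - 12)) = 7*(-17 - 30) = 7*(-47) = -329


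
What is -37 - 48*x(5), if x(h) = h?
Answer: -277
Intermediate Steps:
-37 - 48*x(5) = -37 - 48*5 = -37 - 240 = -277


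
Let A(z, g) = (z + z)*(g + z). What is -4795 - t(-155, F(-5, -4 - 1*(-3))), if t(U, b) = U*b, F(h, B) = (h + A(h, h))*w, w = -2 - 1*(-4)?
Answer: 24655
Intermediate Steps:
w = 2 (w = -2 + 4 = 2)
A(z, g) = 2*z*(g + z) (A(z, g) = (2*z)*(g + z) = 2*z*(g + z))
F(h, B) = 2*h + 8*h**2 (F(h, B) = (h + 2*h*(h + h))*2 = (h + 2*h*(2*h))*2 = (h + 4*h**2)*2 = 2*h + 8*h**2)
-4795 - t(-155, F(-5, -4 - 1*(-3))) = -4795 - (-155)*2*(-5)*(1 + 4*(-5)) = -4795 - (-155)*2*(-5)*(1 - 20) = -4795 - (-155)*2*(-5)*(-19) = -4795 - (-155)*190 = -4795 - 1*(-29450) = -4795 + 29450 = 24655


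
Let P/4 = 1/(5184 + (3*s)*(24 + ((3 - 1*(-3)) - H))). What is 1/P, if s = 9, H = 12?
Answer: 2835/2 ≈ 1417.5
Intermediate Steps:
P = 2/2835 (P = 4/(5184 + (3*9)*(24 + ((3 - 1*(-3)) - 1*12))) = 4/(5184 + 27*(24 + ((3 + 3) - 12))) = 4/(5184 + 27*(24 + (6 - 12))) = 4/(5184 + 27*(24 - 6)) = 4/(5184 + 27*18) = 4/(5184 + 486) = 4/5670 = 4*(1/5670) = 2/2835 ≈ 0.00070547)
1/P = 1/(2/2835) = 2835/2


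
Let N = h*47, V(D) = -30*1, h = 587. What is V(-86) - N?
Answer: -27619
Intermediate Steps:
V(D) = -30
N = 27589 (N = 587*47 = 27589)
V(-86) - N = -30 - 1*27589 = -30 - 27589 = -27619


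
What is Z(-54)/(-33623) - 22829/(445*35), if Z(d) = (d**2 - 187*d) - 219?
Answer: -966861592/523678225 ≈ -1.8463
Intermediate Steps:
Z(d) = -219 + d**2 - 187*d
Z(-54)/(-33623) - 22829/(445*35) = (-219 + (-54)**2 - 187*(-54))/(-33623) - 22829/(445*35) = (-219 + 2916 + 10098)*(-1/33623) - 22829/15575 = 12795*(-1/33623) - 22829*1/15575 = -12795/33623 - 22829/15575 = -966861592/523678225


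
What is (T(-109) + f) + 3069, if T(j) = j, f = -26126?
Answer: -23166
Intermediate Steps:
(T(-109) + f) + 3069 = (-109 - 26126) + 3069 = -26235 + 3069 = -23166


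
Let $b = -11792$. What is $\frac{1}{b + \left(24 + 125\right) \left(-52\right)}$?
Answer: $- \frac{1}{19540} \approx -5.1177 \cdot 10^{-5}$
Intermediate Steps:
$\frac{1}{b + \left(24 + 125\right) \left(-52\right)} = \frac{1}{-11792 + \left(24 + 125\right) \left(-52\right)} = \frac{1}{-11792 + 149 \left(-52\right)} = \frac{1}{-11792 - 7748} = \frac{1}{-19540} = - \frac{1}{19540}$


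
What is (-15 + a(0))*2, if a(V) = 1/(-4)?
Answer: -61/2 ≈ -30.500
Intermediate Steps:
a(V) = -¼
(-15 + a(0))*2 = (-15 - ¼)*2 = -61/4*2 = -61/2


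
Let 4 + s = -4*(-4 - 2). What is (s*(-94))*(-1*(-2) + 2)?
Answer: -7520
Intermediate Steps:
s = 20 (s = -4 - 4*(-4 - 2) = -4 - 4*(-6) = -4 + 24 = 20)
(s*(-94))*(-1*(-2) + 2) = (20*(-94))*(-1*(-2) + 2) = -1880*(2 + 2) = -1880*4 = -7520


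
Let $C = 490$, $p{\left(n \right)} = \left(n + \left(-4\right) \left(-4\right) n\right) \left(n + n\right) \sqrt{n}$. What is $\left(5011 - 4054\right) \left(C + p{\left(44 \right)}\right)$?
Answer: $468930 + 125987136 \sqrt{11} \approx 4.1832 \cdot 10^{8}$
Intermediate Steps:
$p{\left(n \right)} = 34 n^{\frac{5}{2}}$ ($p{\left(n \right)} = \left(n + 16 n\right) 2 n \sqrt{n} = 17 n 2 n \sqrt{n} = 34 n^{2} \sqrt{n} = 34 n^{\frac{5}{2}}$)
$\left(5011 - 4054\right) \left(C + p{\left(44 \right)}\right) = \left(5011 - 4054\right) \left(490 + 34 \cdot 44^{\frac{5}{2}}\right) = 957 \left(490 + 34 \cdot 3872 \sqrt{11}\right) = 957 \left(490 + 131648 \sqrt{11}\right) = 468930 + 125987136 \sqrt{11}$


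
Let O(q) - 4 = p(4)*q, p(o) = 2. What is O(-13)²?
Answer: 484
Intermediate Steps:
O(q) = 4 + 2*q
O(-13)² = (4 + 2*(-13))² = (4 - 26)² = (-22)² = 484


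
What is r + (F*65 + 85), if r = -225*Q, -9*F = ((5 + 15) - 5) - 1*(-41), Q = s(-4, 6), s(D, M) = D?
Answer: 5225/9 ≈ 580.56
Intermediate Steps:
Q = -4
F = -56/9 (F = -(((5 + 15) - 5) - 1*(-41))/9 = -((20 - 5) + 41)/9 = -(15 + 41)/9 = -1/9*56 = -56/9 ≈ -6.2222)
r = 900 (r = -225*(-4) = 900)
r + (F*65 + 85) = 900 + (-56/9*65 + 85) = 900 + (-3640/9 + 85) = 900 - 2875/9 = 5225/9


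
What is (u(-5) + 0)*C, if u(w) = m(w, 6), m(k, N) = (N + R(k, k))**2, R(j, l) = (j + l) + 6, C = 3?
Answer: 12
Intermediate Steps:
R(j, l) = 6 + j + l
m(k, N) = (6 + N + 2*k)**2 (m(k, N) = (N + (6 + k + k))**2 = (N + (6 + 2*k))**2 = (6 + N + 2*k)**2)
u(w) = (12 + 2*w)**2 (u(w) = (6 + 6 + 2*w)**2 = (12 + 2*w)**2)
(u(-5) + 0)*C = (4*(6 - 5)**2 + 0)*3 = (4*1**2 + 0)*3 = (4*1 + 0)*3 = (4 + 0)*3 = 4*3 = 12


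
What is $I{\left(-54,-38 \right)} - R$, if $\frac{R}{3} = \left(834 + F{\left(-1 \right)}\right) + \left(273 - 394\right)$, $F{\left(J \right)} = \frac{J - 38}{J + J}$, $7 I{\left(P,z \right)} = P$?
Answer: $- \frac{30873}{14} \approx -2205.2$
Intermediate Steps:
$I{\left(P,z \right)} = \frac{P}{7}$
$F{\left(J \right)} = \frac{-38 + J}{2 J}$
$R = \frac{4395}{2}$ ($R = 3 \left(\left(834 + \frac{-38 - 1}{2 \left(-1\right)}\right) + \left(273 - 394\right)\right) = 3 \left(\left(834 + \frac{1}{2} \left(-1\right) \left(-39\right)\right) - 121\right) = 3 \left(\left(834 + \frac{39}{2}\right) - 121\right) = 3 \left(\frac{1707}{2} - 121\right) = 3 \cdot \frac{1465}{2} = \frac{4395}{2} \approx 2197.5$)
$I{\left(-54,-38 \right)} - R = \frac{1}{7} \left(-54\right) - \frac{4395}{2} = - \frac{54}{7} - \frac{4395}{2} = - \frac{30873}{14}$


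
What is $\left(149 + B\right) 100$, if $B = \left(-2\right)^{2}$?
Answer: $15300$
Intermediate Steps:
$B = 4$
$\left(149 + B\right) 100 = \left(149 + 4\right) 100 = 153 \cdot 100 = 15300$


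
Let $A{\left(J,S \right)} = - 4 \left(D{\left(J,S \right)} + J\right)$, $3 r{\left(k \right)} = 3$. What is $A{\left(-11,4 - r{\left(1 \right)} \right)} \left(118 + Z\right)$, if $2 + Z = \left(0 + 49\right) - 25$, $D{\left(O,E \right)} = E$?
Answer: $4480$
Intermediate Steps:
$r{\left(k \right)} = 1$ ($r{\left(k \right)} = \frac{1}{3} \cdot 3 = 1$)
$Z = 22$ ($Z = -2 + \left(\left(0 + 49\right) - 25\right) = -2 + \left(49 - 25\right) = -2 + 24 = 22$)
$A{\left(J,S \right)} = - 4 J - 4 S$ ($A{\left(J,S \right)} = - 4 \left(S + J\right) = - 4 \left(J + S\right) = - 4 J - 4 S$)
$A{\left(-11,4 - r{\left(1 \right)} \right)} \left(118 + Z\right) = \left(\left(-4\right) \left(-11\right) - 4 \left(4 - 1\right)\right) \left(118 + 22\right) = \left(44 - 4 \left(4 - 1\right)\right) 140 = \left(44 - 12\right) 140 = 32 \cdot 140 = 4480$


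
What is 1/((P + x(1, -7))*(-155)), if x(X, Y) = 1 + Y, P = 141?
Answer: -1/20925 ≈ -4.7790e-5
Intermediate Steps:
1/((P + x(1, -7))*(-155)) = 1/((141 + (1 - 7))*(-155)) = 1/((141 - 6)*(-155)) = 1/(135*(-155)) = 1/(-20925) = -1/20925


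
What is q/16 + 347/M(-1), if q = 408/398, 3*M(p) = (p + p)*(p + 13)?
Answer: -68951/1592 ≈ -43.311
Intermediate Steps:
M(p) = 2*p*(13 + p)/3 (M(p) = ((p + p)*(p + 13))/3 = ((2*p)*(13 + p))/3 = (2*p*(13 + p))/3 = 2*p*(13 + p)/3)
q = 204/199 (q = 408*(1/398) = 204/199 ≈ 1.0251)
q/16 + 347/M(-1) = (204/199)/16 + 347/(((⅔)*(-1)*(13 - 1))) = (204/199)*(1/16) + 347/(((⅔)*(-1)*12)) = 51/796 + 347/(-8) = 51/796 + 347*(-⅛) = 51/796 - 347/8 = -68951/1592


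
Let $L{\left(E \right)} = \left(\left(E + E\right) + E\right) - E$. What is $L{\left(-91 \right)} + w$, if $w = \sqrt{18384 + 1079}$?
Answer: $-182 + \sqrt{19463} \approx -42.49$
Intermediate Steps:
$L{\left(E \right)} = 2 E$ ($L{\left(E \right)} = \left(2 E + E\right) - E = 3 E - E = 2 E$)
$w = \sqrt{19463} \approx 139.51$
$L{\left(-91 \right)} + w = 2 \left(-91\right) + \sqrt{19463} = -182 + \sqrt{19463}$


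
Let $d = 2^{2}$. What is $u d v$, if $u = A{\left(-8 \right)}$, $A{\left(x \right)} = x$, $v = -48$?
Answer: $1536$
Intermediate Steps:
$u = -8$
$d = 4$
$u d v = \left(-8\right) 4 \left(-48\right) = \left(-32\right) \left(-48\right) = 1536$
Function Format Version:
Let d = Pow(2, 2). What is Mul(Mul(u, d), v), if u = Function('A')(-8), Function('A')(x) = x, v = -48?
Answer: 1536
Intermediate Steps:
u = -8
d = 4
Mul(Mul(u, d), v) = Mul(Mul(-8, 4), -48) = Mul(-32, -48) = 1536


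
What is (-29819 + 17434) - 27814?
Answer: -40199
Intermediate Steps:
(-29819 + 17434) - 27814 = -12385 - 27814 = -40199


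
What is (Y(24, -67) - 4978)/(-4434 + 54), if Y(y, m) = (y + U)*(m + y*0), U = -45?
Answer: 3571/4380 ≈ 0.81530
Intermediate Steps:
Y(y, m) = m*(-45 + y) (Y(y, m) = (y - 45)*(m + y*0) = (-45 + y)*(m + 0) = (-45 + y)*m = m*(-45 + y))
(Y(24, -67) - 4978)/(-4434 + 54) = (-67*(-45 + 24) - 4978)/(-4434 + 54) = (-67*(-21) - 4978)/(-4380) = (1407 - 4978)*(-1/4380) = -3571*(-1/4380) = 3571/4380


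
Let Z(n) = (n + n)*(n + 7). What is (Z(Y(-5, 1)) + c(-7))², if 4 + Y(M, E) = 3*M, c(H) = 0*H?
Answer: 207936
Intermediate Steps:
c(H) = 0
Y(M, E) = -4 + 3*M
Z(n) = 2*n*(7 + n) (Z(n) = (2*n)*(7 + n) = 2*n*(7 + n))
(Z(Y(-5, 1)) + c(-7))² = (2*(-4 + 3*(-5))*(7 + (-4 + 3*(-5))) + 0)² = (2*(-4 - 15)*(7 + (-4 - 15)) + 0)² = (2*(-19)*(7 - 19) + 0)² = (2*(-19)*(-12) + 0)² = (456 + 0)² = 456² = 207936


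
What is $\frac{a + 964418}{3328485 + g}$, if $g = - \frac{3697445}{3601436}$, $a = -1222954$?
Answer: $- \frac{931100857696}{11987322007015} \approx -0.077674$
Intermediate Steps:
$g = - \frac{3697445}{3601436}$ ($g = \left(-3697445\right) \frac{1}{3601436} = - \frac{3697445}{3601436} \approx -1.0267$)
$\frac{a + 964418}{3328485 + g} = \frac{-1222954 + 964418}{3328485 - \frac{3697445}{3601436}} = - \frac{258536}{\frac{11987322007015}{3601436}} = \left(-258536\right) \frac{3601436}{11987322007015} = - \frac{931100857696}{11987322007015}$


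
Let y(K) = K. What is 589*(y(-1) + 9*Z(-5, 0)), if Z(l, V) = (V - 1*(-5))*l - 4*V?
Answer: -133114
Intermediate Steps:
Z(l, V) = -4*V + l*(5 + V) (Z(l, V) = (V + 5)*l - 4*V = (5 + V)*l - 4*V = l*(5 + V) - 4*V = -4*V + l*(5 + V))
589*(y(-1) + 9*Z(-5, 0)) = 589*(-1 + 9*(-4*0 + 5*(-5) + 0*(-5))) = 589*(-1 + 9*(0 - 25 + 0)) = 589*(-1 + 9*(-25)) = 589*(-1 - 225) = 589*(-226) = -133114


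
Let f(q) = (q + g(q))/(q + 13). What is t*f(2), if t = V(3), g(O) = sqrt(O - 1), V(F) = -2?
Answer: -2/5 ≈ -0.40000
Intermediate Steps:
g(O) = sqrt(-1 + O)
t = -2
f(q) = (q + sqrt(-1 + q))/(13 + q) (f(q) = (q + sqrt(-1 + q))/(q + 13) = (q + sqrt(-1 + q))/(13 + q))
t*f(2) = -2*(2 + sqrt(-1 + 2))/(13 + 2) = -2*(2 + sqrt(1))/15 = -2*(2 + 1)/15 = -2*3/15 = -2*1/5 = -2/5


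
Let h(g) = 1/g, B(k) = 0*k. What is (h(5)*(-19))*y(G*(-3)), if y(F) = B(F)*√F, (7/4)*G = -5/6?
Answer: 0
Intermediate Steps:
B(k) = 0
G = -10/21 (G = 4*(-5/6)/7 = 4*(-5*⅙)/7 = (4/7)*(-⅚) = -10/21 ≈ -0.47619)
y(F) = 0 (y(F) = 0*√F = 0)
(h(5)*(-19))*y(G*(-3)) = (-19/5)*0 = ((⅕)*(-19))*0 = -19/5*0 = 0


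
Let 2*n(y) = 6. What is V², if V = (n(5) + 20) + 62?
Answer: 7225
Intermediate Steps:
n(y) = 3 (n(y) = (½)*6 = 3)
V = 85 (V = (3 + 20) + 62 = 23 + 62 = 85)
V² = 85² = 7225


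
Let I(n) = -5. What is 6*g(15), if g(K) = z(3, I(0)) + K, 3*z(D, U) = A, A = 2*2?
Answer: 98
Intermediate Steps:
A = 4
z(D, U) = 4/3 (z(D, U) = (⅓)*4 = 4/3)
g(K) = 4/3 + K
6*g(15) = 6*(4/3 + 15) = 6*(49/3) = 98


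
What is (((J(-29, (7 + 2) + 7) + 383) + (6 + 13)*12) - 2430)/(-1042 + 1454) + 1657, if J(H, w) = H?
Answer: 170209/103 ≈ 1652.5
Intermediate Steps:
(((J(-29, (7 + 2) + 7) + 383) + (6 + 13)*12) - 2430)/(-1042 + 1454) + 1657 = (((-29 + 383) + (6 + 13)*12) - 2430)/(-1042 + 1454) + 1657 = ((354 + 19*12) - 2430)/412 + 1657 = ((354 + 228) - 2430)*(1/412) + 1657 = (582 - 2430)*(1/412) + 1657 = -1848*1/412 + 1657 = -462/103 + 1657 = 170209/103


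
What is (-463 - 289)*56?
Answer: -42112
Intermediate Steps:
(-463 - 289)*56 = -752*56 = -42112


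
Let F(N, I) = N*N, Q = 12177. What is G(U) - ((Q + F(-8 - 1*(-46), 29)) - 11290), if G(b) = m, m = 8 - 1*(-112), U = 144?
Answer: -2211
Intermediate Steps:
m = 120 (m = 8 + 112 = 120)
G(b) = 120
F(N, I) = N²
G(U) - ((Q + F(-8 - 1*(-46), 29)) - 11290) = 120 - ((12177 + (-8 - 1*(-46))²) - 11290) = 120 - ((12177 + (-8 + 46)²) - 11290) = 120 - ((12177 + 38²) - 11290) = 120 - ((12177 + 1444) - 11290) = 120 - (13621 - 11290) = 120 - 1*2331 = 120 - 2331 = -2211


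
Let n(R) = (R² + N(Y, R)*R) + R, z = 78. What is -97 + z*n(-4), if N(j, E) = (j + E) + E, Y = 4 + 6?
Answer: 215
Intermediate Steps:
Y = 10
N(j, E) = j + 2*E (N(j, E) = (E + j) + E = j + 2*E)
n(R) = R + R² + R*(10 + 2*R) (n(R) = (R² + (10 + 2*R)*R) + R = (R² + R*(10 + 2*R)) + R = R + R² + R*(10 + 2*R))
-97 + z*n(-4) = -97 + 78*(-4*(11 + 3*(-4))) = -97 + 78*(-4*(11 - 12)) = -97 + 78*(-4*(-1)) = -97 + 78*4 = -97 + 312 = 215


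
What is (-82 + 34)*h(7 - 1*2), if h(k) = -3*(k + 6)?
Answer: 1584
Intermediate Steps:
h(k) = -18 - 3*k (h(k) = -3*(6 + k) = -18 - 3*k)
(-82 + 34)*h(7 - 1*2) = (-82 + 34)*(-18 - 3*(7 - 1*2)) = -48*(-18 - 3*(7 - 2)) = -48*(-18 - 3*5) = -48*(-18 - 15) = -48*(-33) = 1584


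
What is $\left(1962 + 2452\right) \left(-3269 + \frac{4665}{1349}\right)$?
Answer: $- \frac{19444623424}{1349} \approx -1.4414 \cdot 10^{7}$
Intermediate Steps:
$\left(1962 + 2452\right) \left(-3269 + \frac{4665}{1349}\right) = 4414 \left(-3269 + 4665 \cdot \frac{1}{1349}\right) = 4414 \left(-3269 + \frac{4665}{1349}\right) = 4414 \left(- \frac{4405216}{1349}\right) = - \frac{19444623424}{1349}$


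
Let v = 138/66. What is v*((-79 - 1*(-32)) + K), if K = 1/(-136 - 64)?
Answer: -216223/2200 ≈ -98.283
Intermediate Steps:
v = 23/11 (v = 138*(1/66) = 23/11 ≈ 2.0909)
K = -1/200 (K = 1/(-200) = -1/200 ≈ -0.0050000)
v*((-79 - 1*(-32)) + K) = 23*((-79 - 1*(-32)) - 1/200)/11 = 23*((-79 + 32) - 1/200)/11 = 23*(-47 - 1/200)/11 = (23/11)*(-9401/200) = -216223/2200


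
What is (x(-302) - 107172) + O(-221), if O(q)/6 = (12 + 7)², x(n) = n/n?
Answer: -105005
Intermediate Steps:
x(n) = 1
O(q) = 2166 (O(q) = 6*(12 + 7)² = 6*19² = 6*361 = 2166)
(x(-302) - 107172) + O(-221) = (1 - 107172) + 2166 = -107171 + 2166 = -105005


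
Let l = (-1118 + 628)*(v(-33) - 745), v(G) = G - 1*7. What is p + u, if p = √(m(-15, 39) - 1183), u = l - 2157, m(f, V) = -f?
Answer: 382493 + 4*I*√73 ≈ 3.8249e+5 + 34.176*I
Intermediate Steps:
v(G) = -7 + G (v(G) = G - 7 = -7 + G)
l = 384650 (l = (-1118 + 628)*((-7 - 33) - 745) = -490*(-40 - 745) = -490*(-785) = 384650)
u = 382493 (u = 384650 - 2157 = 382493)
p = 4*I*√73 (p = √(-1*(-15) - 1183) = √(15 - 1183) = √(-1168) = 4*I*√73 ≈ 34.176*I)
p + u = 4*I*√73 + 382493 = 382493 + 4*I*√73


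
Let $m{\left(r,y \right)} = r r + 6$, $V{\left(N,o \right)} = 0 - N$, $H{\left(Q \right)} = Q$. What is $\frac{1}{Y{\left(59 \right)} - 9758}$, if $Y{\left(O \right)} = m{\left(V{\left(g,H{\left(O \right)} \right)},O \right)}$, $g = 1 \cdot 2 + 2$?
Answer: $- \frac{1}{9736} \approx -0.00010271$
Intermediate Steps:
$g = 4$ ($g = 2 + 2 = 4$)
$V{\left(N,o \right)} = - N$
$m{\left(r,y \right)} = 6 + r^{2}$ ($m{\left(r,y \right)} = r^{2} + 6 = 6 + r^{2}$)
$Y{\left(O \right)} = 22$ ($Y{\left(O \right)} = 6 + \left(\left(-1\right) 4\right)^{2} = 6 + \left(-4\right)^{2} = 6 + 16 = 22$)
$\frac{1}{Y{\left(59 \right)} - 9758} = \frac{1}{22 - 9758} = \frac{1}{-9736} = - \frac{1}{9736}$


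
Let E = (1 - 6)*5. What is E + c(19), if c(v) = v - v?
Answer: -25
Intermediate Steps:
c(v) = 0
E = -25 (E = -5*5 = -25)
E + c(19) = -25 + 0 = -25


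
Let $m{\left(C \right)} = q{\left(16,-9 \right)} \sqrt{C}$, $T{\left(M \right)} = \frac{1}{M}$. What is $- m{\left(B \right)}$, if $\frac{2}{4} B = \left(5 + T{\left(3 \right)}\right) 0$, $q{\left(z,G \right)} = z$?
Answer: $0$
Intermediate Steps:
$B = 0$ ($B = 2 \left(5 + \frac{1}{3}\right) 0 = 2 \cdot \frac{16}{3} \cdot 0 = 2 \cdot 0 = 0$)
$m{\left(C \right)} = 16 \sqrt{C}$
$- m{\left(B \right)} = - 16 \sqrt{0} = - 16 \cdot 0 = \left(-1\right) 0 = 0$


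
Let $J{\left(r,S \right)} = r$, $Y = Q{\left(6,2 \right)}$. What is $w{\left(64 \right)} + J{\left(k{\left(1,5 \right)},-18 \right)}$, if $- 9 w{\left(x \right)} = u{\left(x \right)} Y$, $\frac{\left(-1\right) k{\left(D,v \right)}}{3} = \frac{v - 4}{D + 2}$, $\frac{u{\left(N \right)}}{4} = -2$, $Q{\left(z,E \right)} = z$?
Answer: $\frac{13}{3} \approx 4.3333$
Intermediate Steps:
$u{\left(N \right)} = -8$ ($u{\left(N \right)} = 4 \left(-2\right) = -8$)
$Y = 6$
$k{\left(D,v \right)} = - \frac{3 \left(-4 + v\right)}{2 + D}$ ($k{\left(D,v \right)} = - 3 \frac{v - 4}{D + 2} = - 3 \frac{-4 + v}{2 + D} = - \frac{3 \left(-4 + v\right)}{2 + D}$)
$w{\left(x \right)} = \frac{16}{3}$ ($w{\left(x \right)} = - \frac{\left(-8\right) 6}{9} = \left(- \frac{1}{9}\right) \left(-48\right) = \frac{16}{3}$)
$w{\left(64 \right)} + J{\left(k{\left(1,5 \right)},-18 \right)} = \frac{16}{3} + \frac{3 \left(4 - 5\right)}{2 + 1} = \frac{16}{3} + \frac{3 \left(4 - 5\right)}{3} = \frac{16}{3} + 3 \cdot \frac{1}{3} \left(-1\right) = \frac{16}{3} - 1 = \frac{13}{3}$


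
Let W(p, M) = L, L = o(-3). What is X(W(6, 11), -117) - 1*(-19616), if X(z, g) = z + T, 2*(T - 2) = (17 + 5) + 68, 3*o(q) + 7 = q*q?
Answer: 58991/3 ≈ 19664.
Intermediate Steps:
o(q) = -7/3 + q²/3 (o(q) = -7/3 + (q*q)/3 = -7/3 + q²/3)
L = ⅔ (L = -7/3 + (⅓)*(-3)² = -7/3 + (⅓)*9 = -7/3 + 3 = ⅔ ≈ 0.66667)
W(p, M) = ⅔
T = 47 (T = 2 + ((17 + 5) + 68)/2 = 2 + (22 + 68)/2 = 2 + (½)*90 = 2 + 45 = 47)
X(z, g) = 47 + z (X(z, g) = z + 47 = 47 + z)
X(W(6, 11), -117) - 1*(-19616) = (47 + ⅔) - 1*(-19616) = 143/3 + 19616 = 58991/3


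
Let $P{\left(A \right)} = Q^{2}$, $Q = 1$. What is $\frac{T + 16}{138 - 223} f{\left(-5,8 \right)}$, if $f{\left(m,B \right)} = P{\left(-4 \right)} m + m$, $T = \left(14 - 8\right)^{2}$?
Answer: $\frac{104}{17} \approx 6.1176$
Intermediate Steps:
$T = 36$ ($T = 6^{2} = 36$)
$P{\left(A \right)} = 1$ ($P{\left(A \right)} = 1^{2} = 1$)
$f{\left(m,B \right)} = 2 m$ ($f{\left(m,B \right)} = 1 m + m = m + m = 2 m$)
$\frac{T + 16}{138 - 223} f{\left(-5,8 \right)} = \frac{36 + 16}{138 - 223} \cdot 2 \left(-5\right) = \frac{52}{-85} \left(-10\right) = 52 \left(- \frac{1}{85}\right) \left(-10\right) = \left(- \frac{52}{85}\right) \left(-10\right) = \frac{104}{17}$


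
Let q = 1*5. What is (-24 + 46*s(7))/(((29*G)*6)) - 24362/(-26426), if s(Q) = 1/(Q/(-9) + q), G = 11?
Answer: 146561403/160167986 ≈ 0.91505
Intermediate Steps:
q = 5
s(Q) = 1/(5 - Q/9) (s(Q) = 1/(Q/(-9) + 5) = 1/(Q*(-1/9) + 5) = 1/(-Q/9 + 5) = 1/(5 - Q/9))
(-24 + 46*s(7))/(((29*G)*6)) - 24362/(-26426) = (-24 + 46*(-9/(-45 + 7)))/(((29*11)*6)) - 24362/(-26426) = (-24 + 46*(-9/(-38)))/((319*6)) - 24362*(-1/26426) = (-24 + 46*(-9*(-1/38)))/1914 + 12181/13213 = (-24 + 46*(9/38))*(1/1914) + 12181/13213 = (-24 + 207/19)*(1/1914) + 12181/13213 = -249/19*1/1914 + 12181/13213 = -83/12122 + 12181/13213 = 146561403/160167986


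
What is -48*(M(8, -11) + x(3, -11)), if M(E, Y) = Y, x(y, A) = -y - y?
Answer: 816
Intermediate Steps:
x(y, A) = -2*y
-48*(M(8, -11) + x(3, -11)) = -48*(-11 - 2*3) = -48*(-11 - 6) = -48*(-17) = 816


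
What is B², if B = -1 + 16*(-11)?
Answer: 31329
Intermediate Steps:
B = -177 (B = -1 - 176 = -177)
B² = (-177)² = 31329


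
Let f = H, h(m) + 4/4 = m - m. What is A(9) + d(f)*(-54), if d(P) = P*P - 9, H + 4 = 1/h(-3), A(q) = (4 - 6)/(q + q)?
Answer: -7777/9 ≈ -864.11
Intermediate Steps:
A(q) = -1/q (A(q) = -2*1/(2*q) = -1/q)
h(m) = -1 (h(m) = -1 + (m - m) = -1 + 0 = -1)
H = -5 (H = -4 + 1/(-1) = -4 - 1 = -5)
f = -5
d(P) = -9 + P² (d(P) = P² - 9 = -9 + P²)
A(9) + d(f)*(-54) = -1/9 + (-9 + (-5)²)*(-54) = -1*⅑ + (-9 + 25)*(-54) = -⅑ + 16*(-54) = -⅑ - 864 = -7777/9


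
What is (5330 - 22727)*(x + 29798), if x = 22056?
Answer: -902104038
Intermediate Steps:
(5330 - 22727)*(x + 29798) = (5330 - 22727)*(22056 + 29798) = -17397*51854 = -902104038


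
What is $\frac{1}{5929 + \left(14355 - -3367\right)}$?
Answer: $\frac{1}{23651} \approx 4.2282 \cdot 10^{-5}$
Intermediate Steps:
$\frac{1}{5929 + \left(14355 - -3367\right)} = \frac{1}{5929 + \left(14355 + 3367\right)} = \frac{1}{5929 + 17722} = \frac{1}{23651}$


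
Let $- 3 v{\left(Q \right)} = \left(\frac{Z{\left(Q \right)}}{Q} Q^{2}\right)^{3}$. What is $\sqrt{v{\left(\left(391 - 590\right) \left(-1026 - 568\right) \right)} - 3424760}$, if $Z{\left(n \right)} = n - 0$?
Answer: $\frac{2 i \sqrt{764028614634147536688409574403102}}{3} \approx 1.8427 \cdot 10^{16} i$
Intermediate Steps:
$Z{\left(n \right)} = n$ ($Z{\left(n \right)} = n + 0 = n$)
$v{\left(Q \right)} = - \frac{Q^{6}}{3}$ ($v{\left(Q \right)} = - \frac{\left(\frac{Q}{Q} Q^{2}\right)^{3}}{3} = - \frac{\left(1 Q^{2}\right)^{3}}{3} = - \frac{\left(Q^{2}\right)^{3}}{3} = - \frac{Q^{6}}{3}$)
$\sqrt{v{\left(\left(391 - 590\right) \left(-1026 - 568\right) \right)} - 3424760} = \sqrt{- \frac{\left(\left(391 - 590\right) \left(-1026 - 568\right)\right)^{6}}{3} - 3424760} = \sqrt{- \frac{\left(\left(-199\right) \left(-1594\right)\right)^{6}}{3} - 3424760} = \sqrt{- \frac{317206^{6}}{3} - 3424760} = \sqrt{\left(- \frac{1}{3}\right) 1018704819512196715584546088929856 - 3424760} = \sqrt{- \frac{1018704819512196715584546088929856}{3} - 3424760} = \sqrt{- \frac{1018704819512196715584546099204136}{3}} = \frac{2 i \sqrt{764028614634147536688409574403102}}{3}$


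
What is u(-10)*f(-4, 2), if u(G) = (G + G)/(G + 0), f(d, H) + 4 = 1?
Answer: -6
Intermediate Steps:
f(d, H) = -3 (f(d, H) = -4 + 1 = -3)
u(G) = 2 (u(G) = (2*G)/G = 2)
u(-10)*f(-4, 2) = 2*(-3) = -6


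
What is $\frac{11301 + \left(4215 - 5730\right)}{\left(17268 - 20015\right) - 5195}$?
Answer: $- \frac{4893}{3971} \approx -1.2322$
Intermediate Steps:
$\frac{11301 + \left(4215 - 5730\right)}{\left(17268 - 20015\right) - 5195} = \frac{11301 + \left(4215 - 5730\right)}{-2747 - 5195} = \frac{11301 - 1515}{-7942} = 9786 \left(- \frac{1}{7942}\right) = - \frac{4893}{3971}$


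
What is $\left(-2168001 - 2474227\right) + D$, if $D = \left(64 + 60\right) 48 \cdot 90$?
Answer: $-4106548$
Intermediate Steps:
$D = 535680$ ($D = 124 \cdot 48 \cdot 90 = 5952 \cdot 90 = 535680$)
$\left(-2168001 - 2474227\right) + D = \left(-2168001 - 2474227\right) + 535680 = -4642228 + 535680 = -4106548$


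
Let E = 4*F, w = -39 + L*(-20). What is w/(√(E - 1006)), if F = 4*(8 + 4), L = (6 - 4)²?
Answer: 119*I*√814/814 ≈ 4.1709*I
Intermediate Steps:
L = 4 (L = 2² = 4)
F = 48 (F = 4*12 = 48)
w = -119 (w = -39 + 4*(-20) = -39 - 80 = -119)
E = 192 (E = 4*48 = 192)
w/(√(E - 1006)) = -119/√(192 - 1006) = -119*(-I*√814/814) = -(-119)*I*√814/814 = 119*I*√814/814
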